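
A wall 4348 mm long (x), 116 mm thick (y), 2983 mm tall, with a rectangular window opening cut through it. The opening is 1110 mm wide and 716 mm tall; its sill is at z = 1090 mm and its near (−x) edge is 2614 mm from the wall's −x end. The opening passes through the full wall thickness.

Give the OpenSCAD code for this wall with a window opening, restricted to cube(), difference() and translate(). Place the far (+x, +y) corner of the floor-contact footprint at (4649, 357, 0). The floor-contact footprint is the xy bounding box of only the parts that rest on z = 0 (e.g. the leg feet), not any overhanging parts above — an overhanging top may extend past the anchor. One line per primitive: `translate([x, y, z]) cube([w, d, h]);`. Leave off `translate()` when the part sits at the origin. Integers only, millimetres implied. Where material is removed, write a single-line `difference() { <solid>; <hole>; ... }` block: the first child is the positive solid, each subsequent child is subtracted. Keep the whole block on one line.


difference() { translate([301, 241, 0]) cube([4348, 116, 2983]); translate([2915, 241, 1090]) cube([1110, 116, 716]); }


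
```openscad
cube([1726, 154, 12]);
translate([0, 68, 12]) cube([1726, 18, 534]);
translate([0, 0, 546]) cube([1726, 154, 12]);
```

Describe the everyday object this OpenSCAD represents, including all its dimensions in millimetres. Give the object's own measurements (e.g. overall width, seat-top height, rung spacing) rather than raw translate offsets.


An I-beam lying along x, 1726 mm long. Overall section height 558 mm. Two flanges 154 mm wide (y) and 12 mm thick, one on the floor and one at the top; a web 18 mm thick runs between them, centred on the flange width.


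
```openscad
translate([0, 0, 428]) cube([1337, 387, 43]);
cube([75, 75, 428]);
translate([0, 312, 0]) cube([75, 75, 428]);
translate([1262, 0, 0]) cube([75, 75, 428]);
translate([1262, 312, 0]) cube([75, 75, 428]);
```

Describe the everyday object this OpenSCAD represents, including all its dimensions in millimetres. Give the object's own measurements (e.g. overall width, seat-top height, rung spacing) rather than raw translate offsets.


A bench: a 1337×387 mm seat slab, 43 mm thick, top at z = 471 mm, on four 75×75 mm square legs flush with the seat corners and standing on z = 0.


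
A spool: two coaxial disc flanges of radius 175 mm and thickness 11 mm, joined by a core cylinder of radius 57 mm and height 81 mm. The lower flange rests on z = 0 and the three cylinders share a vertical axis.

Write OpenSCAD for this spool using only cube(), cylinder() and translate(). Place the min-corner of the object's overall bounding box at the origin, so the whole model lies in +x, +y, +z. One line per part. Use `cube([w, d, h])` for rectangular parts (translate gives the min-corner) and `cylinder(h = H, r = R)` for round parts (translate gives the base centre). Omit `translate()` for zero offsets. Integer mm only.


translate([175, 175, 0]) cylinder(h = 11, r = 175);
translate([175, 175, 11]) cylinder(h = 81, r = 57);
translate([175, 175, 92]) cylinder(h = 11, r = 175);


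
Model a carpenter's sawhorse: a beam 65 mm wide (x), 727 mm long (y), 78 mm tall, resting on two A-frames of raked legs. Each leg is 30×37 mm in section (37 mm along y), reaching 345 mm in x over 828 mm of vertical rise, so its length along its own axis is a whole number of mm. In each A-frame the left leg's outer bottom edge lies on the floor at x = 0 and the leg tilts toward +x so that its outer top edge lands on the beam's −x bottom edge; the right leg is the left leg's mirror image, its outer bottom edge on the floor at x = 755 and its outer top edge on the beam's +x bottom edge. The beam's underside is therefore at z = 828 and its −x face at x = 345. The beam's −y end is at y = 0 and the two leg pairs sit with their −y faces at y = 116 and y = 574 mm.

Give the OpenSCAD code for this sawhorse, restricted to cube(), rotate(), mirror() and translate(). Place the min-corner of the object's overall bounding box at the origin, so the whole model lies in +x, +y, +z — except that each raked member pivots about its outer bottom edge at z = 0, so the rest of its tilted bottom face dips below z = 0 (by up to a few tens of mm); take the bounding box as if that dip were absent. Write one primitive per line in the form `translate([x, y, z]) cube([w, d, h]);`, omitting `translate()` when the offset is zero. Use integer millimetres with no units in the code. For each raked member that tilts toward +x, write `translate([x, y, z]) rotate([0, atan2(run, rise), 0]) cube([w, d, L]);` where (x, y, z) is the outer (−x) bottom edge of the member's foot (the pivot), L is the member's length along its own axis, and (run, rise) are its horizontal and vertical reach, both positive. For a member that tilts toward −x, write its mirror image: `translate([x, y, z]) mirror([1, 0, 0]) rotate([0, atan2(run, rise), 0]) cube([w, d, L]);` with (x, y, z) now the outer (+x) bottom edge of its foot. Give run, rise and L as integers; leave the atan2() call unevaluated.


translate([345, 0, 828]) cube([65, 727, 78]);
translate([0, 116, 0]) rotate([0, atan2(345, 828), 0]) cube([30, 37, 897]);
translate([755, 116, 0]) mirror([1, 0, 0]) rotate([0, atan2(345, 828), 0]) cube([30, 37, 897]);
translate([0, 574, 0]) rotate([0, atan2(345, 828), 0]) cube([30, 37, 897]);
translate([755, 574, 0]) mirror([1, 0, 0]) rotate([0, atan2(345, 828), 0]) cube([30, 37, 897]);


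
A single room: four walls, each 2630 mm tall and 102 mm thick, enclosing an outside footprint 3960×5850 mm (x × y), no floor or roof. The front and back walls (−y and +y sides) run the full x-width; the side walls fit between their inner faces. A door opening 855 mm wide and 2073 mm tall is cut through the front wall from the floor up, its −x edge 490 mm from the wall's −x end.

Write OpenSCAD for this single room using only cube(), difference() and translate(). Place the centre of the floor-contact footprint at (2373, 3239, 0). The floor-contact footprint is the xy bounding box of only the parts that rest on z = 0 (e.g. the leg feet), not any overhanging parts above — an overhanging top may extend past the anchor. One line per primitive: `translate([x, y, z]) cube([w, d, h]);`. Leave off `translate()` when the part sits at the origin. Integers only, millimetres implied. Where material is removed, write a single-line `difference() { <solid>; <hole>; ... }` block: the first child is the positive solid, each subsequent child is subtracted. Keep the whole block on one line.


difference() { translate([393, 314, 0]) cube([3960, 102, 2630]); translate([883, 314, 0]) cube([855, 102, 2073]); }
translate([393, 6062, 0]) cube([3960, 102, 2630]);
translate([393, 416, 0]) cube([102, 5646, 2630]);
translate([4251, 416, 0]) cube([102, 5646, 2630]);


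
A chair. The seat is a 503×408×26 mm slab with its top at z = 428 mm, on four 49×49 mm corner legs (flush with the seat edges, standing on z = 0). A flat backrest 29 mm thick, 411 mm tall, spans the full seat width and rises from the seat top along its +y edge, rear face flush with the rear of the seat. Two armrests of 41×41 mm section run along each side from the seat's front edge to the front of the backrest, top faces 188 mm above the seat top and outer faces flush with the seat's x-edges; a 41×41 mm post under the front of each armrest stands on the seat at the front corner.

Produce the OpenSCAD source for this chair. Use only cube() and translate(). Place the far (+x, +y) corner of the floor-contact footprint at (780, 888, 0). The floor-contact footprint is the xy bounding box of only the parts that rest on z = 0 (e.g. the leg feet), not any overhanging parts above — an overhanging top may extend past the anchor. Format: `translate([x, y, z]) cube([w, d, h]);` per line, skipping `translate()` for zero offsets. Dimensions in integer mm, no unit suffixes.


translate([277, 480, 402]) cube([503, 408, 26]);
translate([277, 480, 0]) cube([49, 49, 402]);
translate([731, 480, 0]) cube([49, 49, 402]);
translate([277, 839, 0]) cube([49, 49, 402]);
translate([731, 839, 0]) cube([49, 49, 402]);
translate([277, 859, 428]) cube([503, 29, 411]);
translate([277, 480, 575]) cube([41, 379, 41]);
translate([739, 480, 575]) cube([41, 379, 41]);
translate([277, 480, 428]) cube([41, 41, 147]);
translate([739, 480, 428]) cube([41, 41, 147]);


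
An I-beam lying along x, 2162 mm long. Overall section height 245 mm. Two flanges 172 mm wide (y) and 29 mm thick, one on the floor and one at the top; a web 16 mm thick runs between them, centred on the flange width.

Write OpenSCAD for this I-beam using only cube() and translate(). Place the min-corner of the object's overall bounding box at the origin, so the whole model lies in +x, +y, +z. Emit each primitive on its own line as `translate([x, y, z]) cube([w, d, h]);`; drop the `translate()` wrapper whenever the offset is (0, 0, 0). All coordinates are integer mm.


cube([2162, 172, 29]);
translate([0, 78, 29]) cube([2162, 16, 187]);
translate([0, 0, 216]) cube([2162, 172, 29]);


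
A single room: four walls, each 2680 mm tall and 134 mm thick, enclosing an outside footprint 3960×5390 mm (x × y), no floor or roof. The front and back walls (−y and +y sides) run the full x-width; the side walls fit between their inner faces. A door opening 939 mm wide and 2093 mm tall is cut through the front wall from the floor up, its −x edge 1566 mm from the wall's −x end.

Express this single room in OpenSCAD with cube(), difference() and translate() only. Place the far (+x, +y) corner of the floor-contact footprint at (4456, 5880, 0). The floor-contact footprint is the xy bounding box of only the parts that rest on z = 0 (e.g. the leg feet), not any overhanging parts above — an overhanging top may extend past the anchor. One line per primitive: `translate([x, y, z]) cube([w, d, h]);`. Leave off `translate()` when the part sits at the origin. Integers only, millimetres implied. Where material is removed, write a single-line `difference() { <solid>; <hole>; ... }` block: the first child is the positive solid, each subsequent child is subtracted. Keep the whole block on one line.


difference() { translate([496, 490, 0]) cube([3960, 134, 2680]); translate([2062, 490, 0]) cube([939, 134, 2093]); }
translate([496, 5746, 0]) cube([3960, 134, 2680]);
translate([496, 624, 0]) cube([134, 5122, 2680]);
translate([4322, 624, 0]) cube([134, 5122, 2680]);


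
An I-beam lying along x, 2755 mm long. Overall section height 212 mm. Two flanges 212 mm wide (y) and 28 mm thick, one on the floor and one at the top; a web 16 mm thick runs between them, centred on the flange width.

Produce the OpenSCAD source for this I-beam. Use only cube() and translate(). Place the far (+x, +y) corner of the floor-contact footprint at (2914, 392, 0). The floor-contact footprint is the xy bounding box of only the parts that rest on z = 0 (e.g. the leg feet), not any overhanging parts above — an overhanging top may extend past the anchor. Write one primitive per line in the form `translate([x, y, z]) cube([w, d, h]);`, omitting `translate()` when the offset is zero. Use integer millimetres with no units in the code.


translate([159, 180, 0]) cube([2755, 212, 28]);
translate([159, 278, 28]) cube([2755, 16, 156]);
translate([159, 180, 184]) cube([2755, 212, 28]);


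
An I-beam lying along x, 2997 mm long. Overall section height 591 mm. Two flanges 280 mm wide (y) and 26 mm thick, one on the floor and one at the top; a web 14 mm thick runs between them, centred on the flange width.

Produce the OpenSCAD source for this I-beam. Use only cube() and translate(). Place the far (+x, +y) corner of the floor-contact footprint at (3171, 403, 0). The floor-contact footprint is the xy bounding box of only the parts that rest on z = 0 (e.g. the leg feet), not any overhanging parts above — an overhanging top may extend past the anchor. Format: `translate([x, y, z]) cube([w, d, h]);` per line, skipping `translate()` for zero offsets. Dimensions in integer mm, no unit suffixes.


translate([174, 123, 0]) cube([2997, 280, 26]);
translate([174, 256, 26]) cube([2997, 14, 539]);
translate([174, 123, 565]) cube([2997, 280, 26]);


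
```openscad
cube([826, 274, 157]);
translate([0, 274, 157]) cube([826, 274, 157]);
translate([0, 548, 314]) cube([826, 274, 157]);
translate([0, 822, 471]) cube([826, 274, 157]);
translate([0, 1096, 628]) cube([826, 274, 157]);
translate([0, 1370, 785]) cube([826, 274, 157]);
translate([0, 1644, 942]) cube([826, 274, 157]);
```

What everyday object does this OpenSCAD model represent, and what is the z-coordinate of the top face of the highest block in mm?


A staircase. The total rise is 1099 mm.

7 identical blocks, each offset up and back from the previous — a staircase. Each step is 157 mm tall and there are 7 of them, so the total rise is 7 × 157 = 1099 mm.


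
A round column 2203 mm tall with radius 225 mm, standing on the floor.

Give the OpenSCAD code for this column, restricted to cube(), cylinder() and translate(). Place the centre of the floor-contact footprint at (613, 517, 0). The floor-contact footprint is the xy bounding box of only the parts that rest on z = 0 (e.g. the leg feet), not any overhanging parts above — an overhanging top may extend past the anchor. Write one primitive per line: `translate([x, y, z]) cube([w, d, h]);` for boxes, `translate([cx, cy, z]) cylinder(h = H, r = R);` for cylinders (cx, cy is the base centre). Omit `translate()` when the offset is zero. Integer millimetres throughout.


translate([613, 517, 0]) cylinder(h = 2203, r = 225);


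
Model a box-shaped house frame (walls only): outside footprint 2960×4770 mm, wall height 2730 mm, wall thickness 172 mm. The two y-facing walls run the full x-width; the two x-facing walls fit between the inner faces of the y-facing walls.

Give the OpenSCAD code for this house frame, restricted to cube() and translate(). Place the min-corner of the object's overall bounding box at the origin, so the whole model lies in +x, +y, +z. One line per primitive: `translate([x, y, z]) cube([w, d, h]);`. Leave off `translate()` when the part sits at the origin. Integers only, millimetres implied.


cube([2960, 172, 2730]);
translate([0, 4598, 0]) cube([2960, 172, 2730]);
translate([0, 172, 0]) cube([172, 4426, 2730]);
translate([2788, 172, 0]) cube([172, 4426, 2730]);


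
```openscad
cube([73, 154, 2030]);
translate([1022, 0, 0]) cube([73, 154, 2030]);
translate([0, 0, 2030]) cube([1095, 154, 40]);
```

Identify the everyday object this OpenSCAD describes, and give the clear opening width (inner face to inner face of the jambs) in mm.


A door frame. The clear opening width is 949 mm.

Two 2030 mm tall posts with a header on top — a door frame. The left jamb is 73 mm wide at x = 0; the right jamb starts at x = 1022. The clear opening is 1022 − 73 = 949 mm.


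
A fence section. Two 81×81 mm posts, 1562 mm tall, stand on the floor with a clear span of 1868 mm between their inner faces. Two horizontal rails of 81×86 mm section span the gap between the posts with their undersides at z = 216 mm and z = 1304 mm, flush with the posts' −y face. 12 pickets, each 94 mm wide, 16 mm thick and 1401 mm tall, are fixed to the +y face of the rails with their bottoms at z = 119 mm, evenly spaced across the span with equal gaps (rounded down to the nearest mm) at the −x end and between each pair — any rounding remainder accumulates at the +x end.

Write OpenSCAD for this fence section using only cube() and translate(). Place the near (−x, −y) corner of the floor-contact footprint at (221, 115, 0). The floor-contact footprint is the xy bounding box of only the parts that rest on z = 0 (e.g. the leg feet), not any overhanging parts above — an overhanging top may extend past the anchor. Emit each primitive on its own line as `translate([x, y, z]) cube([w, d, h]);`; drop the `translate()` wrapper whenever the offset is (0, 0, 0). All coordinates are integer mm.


translate([221, 115, 0]) cube([81, 81, 1562]);
translate([2170, 115, 0]) cube([81, 81, 1562]);
translate([302, 115, 216]) cube([1868, 81, 86]);
translate([302, 115, 1304]) cube([1868, 81, 86]);
translate([358, 196, 119]) cube([94, 16, 1401]);
translate([508, 196, 119]) cube([94, 16, 1401]);
translate([658, 196, 119]) cube([94, 16, 1401]);
translate([808, 196, 119]) cube([94, 16, 1401]);
translate([958, 196, 119]) cube([94, 16, 1401]);
translate([1108, 196, 119]) cube([94, 16, 1401]);
translate([1258, 196, 119]) cube([94, 16, 1401]);
translate([1408, 196, 119]) cube([94, 16, 1401]);
translate([1558, 196, 119]) cube([94, 16, 1401]);
translate([1708, 196, 119]) cube([94, 16, 1401]);
translate([1858, 196, 119]) cube([94, 16, 1401]);
translate([2008, 196, 119]) cube([94, 16, 1401]);


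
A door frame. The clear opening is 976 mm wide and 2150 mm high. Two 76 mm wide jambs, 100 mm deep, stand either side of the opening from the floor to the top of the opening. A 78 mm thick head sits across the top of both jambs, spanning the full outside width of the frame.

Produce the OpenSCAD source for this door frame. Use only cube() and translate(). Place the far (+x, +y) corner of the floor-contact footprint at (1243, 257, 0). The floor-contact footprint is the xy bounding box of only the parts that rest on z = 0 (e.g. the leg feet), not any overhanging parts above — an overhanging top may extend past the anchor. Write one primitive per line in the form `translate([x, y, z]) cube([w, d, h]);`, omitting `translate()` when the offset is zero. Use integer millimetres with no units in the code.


translate([115, 157, 0]) cube([76, 100, 2150]);
translate([1167, 157, 0]) cube([76, 100, 2150]);
translate([115, 157, 2150]) cube([1128, 100, 78]);


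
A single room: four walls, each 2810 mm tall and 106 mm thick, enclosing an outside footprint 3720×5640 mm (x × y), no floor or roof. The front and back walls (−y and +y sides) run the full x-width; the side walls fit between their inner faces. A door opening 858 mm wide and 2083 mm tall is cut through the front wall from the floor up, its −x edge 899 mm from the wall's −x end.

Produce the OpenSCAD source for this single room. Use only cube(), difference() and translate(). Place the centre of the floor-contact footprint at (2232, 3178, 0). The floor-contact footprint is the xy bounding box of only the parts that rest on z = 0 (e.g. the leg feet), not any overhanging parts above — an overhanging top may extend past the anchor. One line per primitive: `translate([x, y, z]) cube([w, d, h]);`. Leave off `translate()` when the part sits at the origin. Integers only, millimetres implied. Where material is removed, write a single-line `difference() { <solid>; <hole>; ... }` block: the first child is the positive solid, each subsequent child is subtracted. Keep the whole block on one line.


difference() { translate([372, 358, 0]) cube([3720, 106, 2810]); translate([1271, 358, 0]) cube([858, 106, 2083]); }
translate([372, 5892, 0]) cube([3720, 106, 2810]);
translate([372, 464, 0]) cube([106, 5428, 2810]);
translate([3986, 464, 0]) cube([106, 5428, 2810]);


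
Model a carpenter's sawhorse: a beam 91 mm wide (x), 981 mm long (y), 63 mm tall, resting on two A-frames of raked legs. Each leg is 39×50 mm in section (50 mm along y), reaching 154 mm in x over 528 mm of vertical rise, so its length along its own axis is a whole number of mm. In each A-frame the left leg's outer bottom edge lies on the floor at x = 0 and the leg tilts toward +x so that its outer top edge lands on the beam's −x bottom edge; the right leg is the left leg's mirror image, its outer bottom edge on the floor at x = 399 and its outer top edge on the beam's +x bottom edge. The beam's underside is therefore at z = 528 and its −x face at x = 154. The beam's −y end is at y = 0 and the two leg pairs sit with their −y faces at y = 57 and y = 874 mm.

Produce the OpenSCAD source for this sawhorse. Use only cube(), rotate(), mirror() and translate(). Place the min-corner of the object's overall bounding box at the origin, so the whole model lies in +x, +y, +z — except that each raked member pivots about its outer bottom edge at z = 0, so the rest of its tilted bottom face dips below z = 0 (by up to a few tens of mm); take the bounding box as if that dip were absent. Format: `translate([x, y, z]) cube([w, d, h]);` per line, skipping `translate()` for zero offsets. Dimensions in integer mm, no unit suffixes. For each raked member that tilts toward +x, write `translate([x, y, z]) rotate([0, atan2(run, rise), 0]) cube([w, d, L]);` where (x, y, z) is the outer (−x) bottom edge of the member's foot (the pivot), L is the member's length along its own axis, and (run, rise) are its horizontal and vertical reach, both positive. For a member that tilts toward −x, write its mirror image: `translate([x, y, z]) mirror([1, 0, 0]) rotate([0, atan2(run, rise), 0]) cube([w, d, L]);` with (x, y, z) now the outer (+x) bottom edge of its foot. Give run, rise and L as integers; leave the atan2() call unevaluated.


// leg length = √(154² + 528²) = 550
// right-leg outer foot x = 2·154 + 91 = 399
// beam min-corner = (154, 0, 528)
translate([154, 0, 528]) cube([91, 981, 63]);
translate([0, 57, 0]) rotate([0, atan2(154, 528), 0]) cube([39, 50, 550]);
translate([399, 57, 0]) mirror([1, 0, 0]) rotate([0, atan2(154, 528), 0]) cube([39, 50, 550]);
translate([0, 874, 0]) rotate([0, atan2(154, 528), 0]) cube([39, 50, 550]);
translate([399, 874, 0]) mirror([1, 0, 0]) rotate([0, atan2(154, 528), 0]) cube([39, 50, 550]);


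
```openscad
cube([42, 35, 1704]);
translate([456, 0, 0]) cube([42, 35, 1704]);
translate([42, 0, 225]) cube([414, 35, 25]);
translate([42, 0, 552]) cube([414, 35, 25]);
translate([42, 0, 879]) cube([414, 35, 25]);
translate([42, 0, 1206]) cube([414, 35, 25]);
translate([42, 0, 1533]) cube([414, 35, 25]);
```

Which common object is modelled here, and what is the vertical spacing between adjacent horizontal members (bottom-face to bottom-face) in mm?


A ladder. The rung spacing is 327 mm.

Two tall 42×35 posts with 5 short bars between them — a ladder. Adjacent rungs sit at z = 225 and z = 552, so the spacing is 552 − 225 = 327 mm.


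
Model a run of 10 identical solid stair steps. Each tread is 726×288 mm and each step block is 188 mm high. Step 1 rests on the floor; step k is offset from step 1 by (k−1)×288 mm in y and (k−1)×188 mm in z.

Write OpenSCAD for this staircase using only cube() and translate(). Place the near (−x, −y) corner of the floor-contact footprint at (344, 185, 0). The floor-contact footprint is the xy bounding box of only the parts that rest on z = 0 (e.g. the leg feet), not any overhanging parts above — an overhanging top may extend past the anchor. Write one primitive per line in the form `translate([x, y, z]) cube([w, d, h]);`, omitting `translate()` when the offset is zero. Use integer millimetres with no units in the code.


translate([344, 185, 0]) cube([726, 288, 188]);
translate([344, 473, 188]) cube([726, 288, 188]);
translate([344, 761, 376]) cube([726, 288, 188]);
translate([344, 1049, 564]) cube([726, 288, 188]);
translate([344, 1337, 752]) cube([726, 288, 188]);
translate([344, 1625, 940]) cube([726, 288, 188]);
translate([344, 1913, 1128]) cube([726, 288, 188]);
translate([344, 2201, 1316]) cube([726, 288, 188]);
translate([344, 2489, 1504]) cube([726, 288, 188]);
translate([344, 2777, 1692]) cube([726, 288, 188]);


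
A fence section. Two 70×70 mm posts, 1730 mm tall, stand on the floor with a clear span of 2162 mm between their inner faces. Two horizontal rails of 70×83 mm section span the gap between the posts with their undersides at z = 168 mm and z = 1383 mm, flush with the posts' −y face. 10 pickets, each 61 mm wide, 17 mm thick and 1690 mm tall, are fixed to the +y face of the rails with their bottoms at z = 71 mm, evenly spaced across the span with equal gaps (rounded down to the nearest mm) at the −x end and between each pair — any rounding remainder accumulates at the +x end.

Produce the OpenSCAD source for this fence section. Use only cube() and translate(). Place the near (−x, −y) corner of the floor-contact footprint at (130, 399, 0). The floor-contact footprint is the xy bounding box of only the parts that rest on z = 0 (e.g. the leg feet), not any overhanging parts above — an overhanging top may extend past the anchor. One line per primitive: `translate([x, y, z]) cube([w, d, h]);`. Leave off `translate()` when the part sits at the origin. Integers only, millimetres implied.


translate([130, 399, 0]) cube([70, 70, 1730]);
translate([2362, 399, 0]) cube([70, 70, 1730]);
translate([200, 399, 168]) cube([2162, 70, 83]);
translate([200, 399, 1383]) cube([2162, 70, 83]);
translate([341, 469, 71]) cube([61, 17, 1690]);
translate([543, 469, 71]) cube([61, 17, 1690]);
translate([745, 469, 71]) cube([61, 17, 1690]);
translate([947, 469, 71]) cube([61, 17, 1690]);
translate([1149, 469, 71]) cube([61, 17, 1690]);
translate([1351, 469, 71]) cube([61, 17, 1690]);
translate([1553, 469, 71]) cube([61, 17, 1690]);
translate([1755, 469, 71]) cube([61, 17, 1690]);
translate([1957, 469, 71]) cube([61, 17, 1690]);
translate([2159, 469, 71]) cube([61, 17, 1690]);


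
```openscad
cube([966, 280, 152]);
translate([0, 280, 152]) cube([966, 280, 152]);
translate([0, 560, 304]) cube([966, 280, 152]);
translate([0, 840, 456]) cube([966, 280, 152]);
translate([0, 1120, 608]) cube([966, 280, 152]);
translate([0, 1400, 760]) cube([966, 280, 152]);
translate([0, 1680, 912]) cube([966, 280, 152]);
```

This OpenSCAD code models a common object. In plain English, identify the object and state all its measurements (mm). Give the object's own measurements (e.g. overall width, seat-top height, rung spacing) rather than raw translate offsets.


A straight staircase of 7 solid steps. Each step is 966 mm wide (x), 280 mm deep (y, the going) and 152 mm tall (the rise). The first step rests on the floor; each subsequent step sits one going further in +y and one rise higher in +z, directly behind and above the previous step with no overlap.


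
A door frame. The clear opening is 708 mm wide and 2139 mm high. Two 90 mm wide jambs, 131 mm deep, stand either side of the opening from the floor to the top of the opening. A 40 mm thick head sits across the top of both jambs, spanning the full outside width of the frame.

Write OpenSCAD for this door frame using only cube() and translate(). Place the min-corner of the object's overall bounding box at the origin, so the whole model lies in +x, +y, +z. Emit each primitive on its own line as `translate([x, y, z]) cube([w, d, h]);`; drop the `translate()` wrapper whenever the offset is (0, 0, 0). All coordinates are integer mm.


cube([90, 131, 2139]);
translate([798, 0, 0]) cube([90, 131, 2139]);
translate([0, 0, 2139]) cube([888, 131, 40]);


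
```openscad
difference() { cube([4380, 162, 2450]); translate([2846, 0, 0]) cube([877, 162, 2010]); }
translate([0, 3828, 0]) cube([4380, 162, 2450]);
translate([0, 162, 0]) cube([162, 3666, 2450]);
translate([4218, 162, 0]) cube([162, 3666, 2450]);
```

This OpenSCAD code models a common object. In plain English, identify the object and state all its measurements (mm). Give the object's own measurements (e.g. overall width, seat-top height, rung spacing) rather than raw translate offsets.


A single room: four walls, each 2450 mm tall and 162 mm thick, enclosing an outside footprint 4380×3990 mm (x × y), no floor or roof. The front and back walls (−y and +y sides) run the full x-width; the side walls fit between their inner faces. A door opening 877 mm wide and 2010 mm tall is cut through the front wall from the floor up, its −x edge 2846 mm from the wall's −x end.


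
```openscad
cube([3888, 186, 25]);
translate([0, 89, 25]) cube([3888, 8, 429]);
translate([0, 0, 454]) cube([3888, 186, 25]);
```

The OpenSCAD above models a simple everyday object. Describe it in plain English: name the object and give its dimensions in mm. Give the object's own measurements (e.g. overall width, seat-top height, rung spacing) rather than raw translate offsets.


An I-beam lying along x, 3888 mm long. Overall section height 479 mm. Two flanges 186 mm wide (y) and 25 mm thick, one on the floor and one at the top; a web 8 mm thick runs between them, centred on the flange width.


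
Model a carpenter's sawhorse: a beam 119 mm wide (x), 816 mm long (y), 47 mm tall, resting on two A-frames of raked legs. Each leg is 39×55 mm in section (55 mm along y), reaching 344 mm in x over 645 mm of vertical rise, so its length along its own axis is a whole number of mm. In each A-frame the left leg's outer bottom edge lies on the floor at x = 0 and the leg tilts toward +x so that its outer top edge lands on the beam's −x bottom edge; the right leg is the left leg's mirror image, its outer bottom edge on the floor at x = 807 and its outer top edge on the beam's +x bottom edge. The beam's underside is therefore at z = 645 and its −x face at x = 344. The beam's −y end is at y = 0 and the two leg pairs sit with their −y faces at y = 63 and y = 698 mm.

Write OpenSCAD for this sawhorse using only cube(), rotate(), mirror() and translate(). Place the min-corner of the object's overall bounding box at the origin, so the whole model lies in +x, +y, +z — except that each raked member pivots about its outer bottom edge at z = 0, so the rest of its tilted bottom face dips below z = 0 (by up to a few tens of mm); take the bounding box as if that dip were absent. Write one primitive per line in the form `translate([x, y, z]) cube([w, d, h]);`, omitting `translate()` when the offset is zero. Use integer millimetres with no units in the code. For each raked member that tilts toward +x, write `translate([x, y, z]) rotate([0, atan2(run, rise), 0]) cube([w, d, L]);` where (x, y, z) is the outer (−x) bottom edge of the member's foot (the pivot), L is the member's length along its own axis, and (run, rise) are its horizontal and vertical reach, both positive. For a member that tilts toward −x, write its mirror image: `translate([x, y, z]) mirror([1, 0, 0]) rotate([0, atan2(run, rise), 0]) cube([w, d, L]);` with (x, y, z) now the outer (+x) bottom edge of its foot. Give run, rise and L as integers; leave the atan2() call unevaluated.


translate([344, 0, 645]) cube([119, 816, 47]);
translate([0, 63, 0]) rotate([0, atan2(344, 645), 0]) cube([39, 55, 731]);
translate([807, 63, 0]) mirror([1, 0, 0]) rotate([0, atan2(344, 645), 0]) cube([39, 55, 731]);
translate([0, 698, 0]) rotate([0, atan2(344, 645), 0]) cube([39, 55, 731]);
translate([807, 698, 0]) mirror([1, 0, 0]) rotate([0, atan2(344, 645), 0]) cube([39, 55, 731]);


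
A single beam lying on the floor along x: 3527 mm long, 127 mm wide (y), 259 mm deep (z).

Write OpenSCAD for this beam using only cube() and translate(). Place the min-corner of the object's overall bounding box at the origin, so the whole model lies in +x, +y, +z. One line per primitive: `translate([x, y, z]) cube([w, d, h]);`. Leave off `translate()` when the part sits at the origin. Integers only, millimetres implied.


cube([3527, 127, 259]);


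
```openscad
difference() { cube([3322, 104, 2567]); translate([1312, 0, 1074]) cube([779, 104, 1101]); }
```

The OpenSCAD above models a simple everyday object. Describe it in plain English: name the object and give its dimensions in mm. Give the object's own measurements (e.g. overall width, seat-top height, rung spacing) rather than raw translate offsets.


A wall 3322 mm long (x), 104 mm thick (y), 2567 mm tall, with a rectangular window opening cut through it. The opening is 779 mm wide and 1101 mm tall; its sill is at z = 1074 mm and its near (−x) edge is 1312 mm from the wall's −x end. The opening passes through the full wall thickness.


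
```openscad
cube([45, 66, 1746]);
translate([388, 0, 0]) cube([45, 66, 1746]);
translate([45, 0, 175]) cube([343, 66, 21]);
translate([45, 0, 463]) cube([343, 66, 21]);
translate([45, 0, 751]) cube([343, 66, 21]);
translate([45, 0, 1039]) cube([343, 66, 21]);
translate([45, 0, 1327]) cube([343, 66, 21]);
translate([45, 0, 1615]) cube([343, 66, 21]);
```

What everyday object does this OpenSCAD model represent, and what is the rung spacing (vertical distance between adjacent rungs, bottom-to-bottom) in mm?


A ladder. The rung spacing is 288 mm.

Two tall 45×66 posts with 6 short bars between them — a ladder. Adjacent rungs sit at z = 175 and z = 463, so the spacing is 463 − 175 = 288 mm.


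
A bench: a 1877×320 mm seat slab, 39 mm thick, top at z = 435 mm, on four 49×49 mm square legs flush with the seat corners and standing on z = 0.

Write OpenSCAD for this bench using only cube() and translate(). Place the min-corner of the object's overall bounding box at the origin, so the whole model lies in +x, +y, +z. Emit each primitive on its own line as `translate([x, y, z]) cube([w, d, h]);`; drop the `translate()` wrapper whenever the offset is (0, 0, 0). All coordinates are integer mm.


translate([0, 0, 396]) cube([1877, 320, 39]);
cube([49, 49, 396]);
translate([0, 271, 0]) cube([49, 49, 396]);
translate([1828, 0, 0]) cube([49, 49, 396]);
translate([1828, 271, 0]) cube([49, 49, 396]);


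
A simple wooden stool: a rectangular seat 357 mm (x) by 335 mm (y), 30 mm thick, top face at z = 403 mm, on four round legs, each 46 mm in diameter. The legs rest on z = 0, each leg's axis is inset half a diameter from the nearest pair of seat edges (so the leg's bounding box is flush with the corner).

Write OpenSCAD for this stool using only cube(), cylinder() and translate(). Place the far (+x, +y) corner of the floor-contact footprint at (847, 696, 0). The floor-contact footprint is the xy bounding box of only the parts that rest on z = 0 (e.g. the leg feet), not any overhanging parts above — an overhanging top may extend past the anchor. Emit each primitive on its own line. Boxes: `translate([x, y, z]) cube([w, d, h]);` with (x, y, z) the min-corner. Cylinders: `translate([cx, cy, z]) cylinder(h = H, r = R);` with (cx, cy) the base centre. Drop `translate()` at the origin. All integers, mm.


translate([490, 361, 373]) cube([357, 335, 30]);
translate([513, 384, 0]) cylinder(h = 373, r = 23);
translate([824, 384, 0]) cylinder(h = 373, r = 23);
translate([513, 673, 0]) cylinder(h = 373, r = 23);
translate([824, 673, 0]) cylinder(h = 373, r = 23);


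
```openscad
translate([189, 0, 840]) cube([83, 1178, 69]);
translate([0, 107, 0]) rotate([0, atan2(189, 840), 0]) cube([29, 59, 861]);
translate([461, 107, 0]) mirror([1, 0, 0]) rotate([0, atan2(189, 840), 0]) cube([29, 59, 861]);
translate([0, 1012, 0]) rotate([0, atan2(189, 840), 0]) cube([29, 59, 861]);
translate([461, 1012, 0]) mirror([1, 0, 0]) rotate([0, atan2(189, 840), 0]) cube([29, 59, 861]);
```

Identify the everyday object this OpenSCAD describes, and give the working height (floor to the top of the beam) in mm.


A sawhorse. The overall height is 909 mm.

A beam across two mirrored pairs of raked legs — a sawhorse. The beam's underside is at z = 840 (matching the legs' vertical rise in atan2(189, 840)) and the beam is 69 mm tall, so its top is at 840 + 69 = 909 mm. The raked legs top out at the beam's underside, so that is the highest point.


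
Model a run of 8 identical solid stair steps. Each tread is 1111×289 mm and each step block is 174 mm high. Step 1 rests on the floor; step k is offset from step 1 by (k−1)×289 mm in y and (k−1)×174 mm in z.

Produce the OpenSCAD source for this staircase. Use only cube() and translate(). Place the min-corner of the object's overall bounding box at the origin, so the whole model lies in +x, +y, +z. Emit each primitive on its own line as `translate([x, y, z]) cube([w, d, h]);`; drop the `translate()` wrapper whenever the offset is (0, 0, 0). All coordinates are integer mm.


cube([1111, 289, 174]);
translate([0, 289, 174]) cube([1111, 289, 174]);
translate([0, 578, 348]) cube([1111, 289, 174]);
translate([0, 867, 522]) cube([1111, 289, 174]);
translate([0, 1156, 696]) cube([1111, 289, 174]);
translate([0, 1445, 870]) cube([1111, 289, 174]);
translate([0, 1734, 1044]) cube([1111, 289, 174]);
translate([0, 2023, 1218]) cube([1111, 289, 174]);


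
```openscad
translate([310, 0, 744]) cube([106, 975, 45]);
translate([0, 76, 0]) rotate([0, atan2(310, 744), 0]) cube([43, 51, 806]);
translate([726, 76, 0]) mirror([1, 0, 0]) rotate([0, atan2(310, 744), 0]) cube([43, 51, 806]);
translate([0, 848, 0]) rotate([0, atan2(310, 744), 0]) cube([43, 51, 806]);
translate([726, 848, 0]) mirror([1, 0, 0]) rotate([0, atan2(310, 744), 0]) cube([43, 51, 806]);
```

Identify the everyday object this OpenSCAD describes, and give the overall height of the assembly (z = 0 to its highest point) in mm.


A sawhorse. The overall height is 789 mm.

A beam across two mirrored pairs of raked legs — a sawhorse. The beam's underside is at z = 744 (matching the legs' vertical rise in atan2(310, 744)) and the beam is 45 mm tall, so its top is at 744 + 45 = 789 mm. The raked legs top out at the beam's underside, so that is the highest point.


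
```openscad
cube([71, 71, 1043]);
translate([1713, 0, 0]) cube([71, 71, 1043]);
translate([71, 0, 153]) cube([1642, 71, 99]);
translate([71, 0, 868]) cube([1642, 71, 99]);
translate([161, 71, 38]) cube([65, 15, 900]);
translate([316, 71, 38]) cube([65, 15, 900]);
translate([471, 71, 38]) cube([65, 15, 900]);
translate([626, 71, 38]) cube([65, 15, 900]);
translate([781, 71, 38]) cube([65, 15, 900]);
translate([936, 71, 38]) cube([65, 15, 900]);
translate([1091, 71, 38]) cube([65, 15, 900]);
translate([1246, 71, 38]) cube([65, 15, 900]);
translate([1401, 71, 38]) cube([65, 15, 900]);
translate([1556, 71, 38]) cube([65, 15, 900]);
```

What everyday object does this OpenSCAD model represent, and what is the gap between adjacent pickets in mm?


A fence section. The picket gap is 90 mm.

Two posts, two rails, 10 pickets — a fence section. Span 1642 mm holds 10 pickets of 65 mm with 11 equal gaps: ⌊(1642 − 10·65) / 11⌋ = 90 mm.


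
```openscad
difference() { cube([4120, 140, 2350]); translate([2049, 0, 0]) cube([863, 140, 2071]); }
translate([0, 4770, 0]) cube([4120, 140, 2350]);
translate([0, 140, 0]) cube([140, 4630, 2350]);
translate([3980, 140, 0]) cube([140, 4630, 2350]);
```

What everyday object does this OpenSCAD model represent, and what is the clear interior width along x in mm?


A single room. The interior width is 3840 mm.

Four walls enclosing a rectangle with a door in the front wall — a room. Outside width 4120 minus two 140 mm walls gives 3840 mm.


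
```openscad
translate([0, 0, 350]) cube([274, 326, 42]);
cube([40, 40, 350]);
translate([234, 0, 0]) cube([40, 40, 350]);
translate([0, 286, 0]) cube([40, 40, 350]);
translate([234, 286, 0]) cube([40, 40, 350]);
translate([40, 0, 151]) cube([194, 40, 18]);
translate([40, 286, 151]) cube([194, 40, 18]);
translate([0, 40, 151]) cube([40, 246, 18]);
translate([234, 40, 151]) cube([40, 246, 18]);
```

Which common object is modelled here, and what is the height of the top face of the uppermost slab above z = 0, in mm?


A stool. The seat height is 392 mm.

A 274×326×42 slab at z = 350 on four corner posts — a stool. The seat top is 350 + 42 = 392 mm.


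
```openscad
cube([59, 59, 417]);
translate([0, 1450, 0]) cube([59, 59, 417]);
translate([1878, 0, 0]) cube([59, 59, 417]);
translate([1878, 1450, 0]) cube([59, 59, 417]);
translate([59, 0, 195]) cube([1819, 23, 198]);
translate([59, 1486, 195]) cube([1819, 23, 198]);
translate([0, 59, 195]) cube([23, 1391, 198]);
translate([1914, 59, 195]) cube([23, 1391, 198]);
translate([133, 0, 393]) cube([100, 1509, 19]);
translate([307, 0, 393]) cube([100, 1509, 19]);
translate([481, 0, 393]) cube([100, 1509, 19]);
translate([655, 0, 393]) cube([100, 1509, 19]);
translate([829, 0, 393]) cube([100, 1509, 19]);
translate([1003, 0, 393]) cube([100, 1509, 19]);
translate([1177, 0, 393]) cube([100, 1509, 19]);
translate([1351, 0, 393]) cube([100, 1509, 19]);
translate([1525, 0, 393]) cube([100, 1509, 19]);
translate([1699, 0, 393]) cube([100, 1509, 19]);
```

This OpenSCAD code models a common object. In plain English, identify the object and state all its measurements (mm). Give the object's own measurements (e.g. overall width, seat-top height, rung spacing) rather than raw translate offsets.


A bed frame 1937 mm long (x) by 1509 mm wide (y). Four 59×59 mm corner posts, 417 mm tall, at the corners of the footprint. Four rails of 23 mm thickness and 198 mm height run between adjacent posts with their undersides at z = 195 mm, their outer faces flush with the outside of the frame (the two x-running rails run between the posts' inner faces; the two y-running rails run between the posts' inner faces). 10 slats, each 100 mm wide (x) and 19 mm thick, lie across the top of the two x-running rails, running the full 1509 mm width of the frame in y; along x they sit between the end posts with a 74 mm gap after the −x posts and between neighbouring slats, leaving 79 mm before the +x posts.
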